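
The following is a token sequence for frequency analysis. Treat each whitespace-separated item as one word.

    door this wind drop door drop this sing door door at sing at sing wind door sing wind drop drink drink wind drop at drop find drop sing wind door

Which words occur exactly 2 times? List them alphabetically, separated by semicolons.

Unigram counts meeting the condition (exactly 2 times):
  drink: 2
  this: 2

drink; this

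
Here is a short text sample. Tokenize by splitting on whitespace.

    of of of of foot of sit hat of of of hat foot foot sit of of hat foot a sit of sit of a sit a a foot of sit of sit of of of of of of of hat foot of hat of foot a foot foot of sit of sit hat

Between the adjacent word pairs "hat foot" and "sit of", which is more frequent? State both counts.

"sit of" (6 vs 3)

"hat foot": 3 occurrences
"sit of": 6 occurrences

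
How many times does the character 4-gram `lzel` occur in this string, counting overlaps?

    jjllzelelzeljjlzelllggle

3

Sliding a length-4 window over the 24 characters (21 positions):
  position 4–7: lzel
  position 9–12: lzel
  position 15–18: lzel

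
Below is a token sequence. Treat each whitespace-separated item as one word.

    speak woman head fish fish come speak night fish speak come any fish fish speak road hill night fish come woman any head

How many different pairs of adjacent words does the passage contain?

23 tokens → 22 bigram windows in total.
Repeated bigrams (each contributes count−1 duplicates):
  fish come: 2
  fish fish: 2
  fish speak: 2
  night fish: 2
4 duplicate windows → 22 − 4 = 18 distinct.

18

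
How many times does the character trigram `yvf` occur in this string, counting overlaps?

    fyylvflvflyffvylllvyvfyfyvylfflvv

1

Sliding a length-3 window over the 33 characters (31 positions):
  position 20–22: yvf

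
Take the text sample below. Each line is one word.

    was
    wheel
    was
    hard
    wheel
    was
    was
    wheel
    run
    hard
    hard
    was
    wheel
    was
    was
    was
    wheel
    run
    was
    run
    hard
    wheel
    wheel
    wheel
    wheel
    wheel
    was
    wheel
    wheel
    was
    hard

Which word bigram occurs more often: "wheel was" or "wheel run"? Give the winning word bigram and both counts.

"wheel was": 5 occurrences
"wheel run": 2 occurrences

"wheel was" (5 vs 2)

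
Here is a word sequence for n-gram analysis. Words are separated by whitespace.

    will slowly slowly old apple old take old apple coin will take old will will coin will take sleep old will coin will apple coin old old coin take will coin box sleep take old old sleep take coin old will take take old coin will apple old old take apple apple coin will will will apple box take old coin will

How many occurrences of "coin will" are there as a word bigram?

Scanning the 61 overlapping bigram windows for "coin will":
  position 10–11: coin will
  position 16–17: coin will
  position 22–23: coin will
  position 45–46: coin will
  position 53–54: coin will
  position 61–62: coin will

6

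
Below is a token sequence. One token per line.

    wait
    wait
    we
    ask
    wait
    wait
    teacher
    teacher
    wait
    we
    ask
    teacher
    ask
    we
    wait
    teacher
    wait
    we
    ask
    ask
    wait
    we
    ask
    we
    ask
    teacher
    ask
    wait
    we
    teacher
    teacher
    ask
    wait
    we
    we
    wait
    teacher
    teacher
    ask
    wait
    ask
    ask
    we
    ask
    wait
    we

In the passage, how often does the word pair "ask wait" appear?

Scanning the 45 overlapping bigram windows for "ask wait":
  position 4–5: ask wait
  position 20–21: ask wait
  position 27–28: ask wait
  position 32–33: ask wait
  position 39–40: ask wait
  position 44–45: ask wait

6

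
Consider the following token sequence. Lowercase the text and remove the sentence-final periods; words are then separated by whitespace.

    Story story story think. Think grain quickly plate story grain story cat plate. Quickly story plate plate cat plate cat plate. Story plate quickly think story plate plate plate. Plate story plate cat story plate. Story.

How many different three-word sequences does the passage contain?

30

36 tokens → 34 trigram windows in total.
Repeated trigrams (each contributes count−1 duplicates):
  plate cat plate: 2
  plate plate plate: 2
  plate story plate: 2
  story plate plate: 2
4 duplicate windows → 34 − 4 = 30 distinct.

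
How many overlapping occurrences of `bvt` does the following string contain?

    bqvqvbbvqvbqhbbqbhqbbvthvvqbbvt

2

Sliding a length-3 window over the 31 characters (29 positions):
  position 21–23: bvt
  position 29–31: bvt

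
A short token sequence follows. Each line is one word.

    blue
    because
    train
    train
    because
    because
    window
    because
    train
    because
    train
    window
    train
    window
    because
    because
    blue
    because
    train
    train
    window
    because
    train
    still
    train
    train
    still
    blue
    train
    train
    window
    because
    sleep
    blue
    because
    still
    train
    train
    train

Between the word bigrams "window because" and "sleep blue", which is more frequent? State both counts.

"window because" (4 vs 1)

"window because": 4 occurrences
"sleep blue": 1 occurrence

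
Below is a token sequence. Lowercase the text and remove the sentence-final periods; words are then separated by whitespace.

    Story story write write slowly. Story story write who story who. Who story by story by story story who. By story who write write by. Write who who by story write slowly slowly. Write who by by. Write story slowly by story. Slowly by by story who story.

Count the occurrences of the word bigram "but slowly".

Scanning the 47 overlapping bigram windows for "but slowly":
  (none found)

0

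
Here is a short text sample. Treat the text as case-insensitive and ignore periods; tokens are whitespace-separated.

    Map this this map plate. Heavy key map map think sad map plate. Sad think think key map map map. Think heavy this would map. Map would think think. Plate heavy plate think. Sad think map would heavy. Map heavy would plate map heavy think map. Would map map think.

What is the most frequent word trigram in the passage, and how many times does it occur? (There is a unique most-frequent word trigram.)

"map map think", 3 times

Trigram frequencies (highest first):
  map map think: 3
  key map map: 2
  would map map: 2
  think map would: 2
  map this this: 1
  this this map: 1
  … (37 more, each ≤ 1)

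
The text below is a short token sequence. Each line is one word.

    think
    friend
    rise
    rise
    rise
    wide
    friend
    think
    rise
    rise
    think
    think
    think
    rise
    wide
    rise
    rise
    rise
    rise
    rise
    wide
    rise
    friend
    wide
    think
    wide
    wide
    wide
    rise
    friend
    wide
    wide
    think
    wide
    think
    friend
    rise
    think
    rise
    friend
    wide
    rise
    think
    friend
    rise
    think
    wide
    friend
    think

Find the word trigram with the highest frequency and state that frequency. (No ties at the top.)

"rise rise rise", 4 times

Trigram frequencies (highest first):
  rise rise rise: 4
  think friend rise: 3
  rise friend wide: 3
  rise rise wide: 2
  wide friend think: 2
  rise wide rise: 2
  … (28 more, each ≤ 2)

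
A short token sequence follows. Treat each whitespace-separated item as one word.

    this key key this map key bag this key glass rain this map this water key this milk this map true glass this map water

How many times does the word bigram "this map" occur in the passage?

4

Scanning the 24 overlapping bigram windows for "this map":
  position 4–5: this map
  position 12–13: this map
  position 19–20: this map
  position 23–24: this map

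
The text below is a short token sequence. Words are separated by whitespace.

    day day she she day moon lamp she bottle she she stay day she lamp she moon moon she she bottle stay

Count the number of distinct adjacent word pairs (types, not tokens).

22 tokens → 21 bigram windows in total.
Repeated bigrams (each contributes count−1 duplicates):
  she she: 3
  day she: 2
  lamp she: 2
  she bottle: 2
5 duplicate windows → 21 − 5 = 16 distinct.

16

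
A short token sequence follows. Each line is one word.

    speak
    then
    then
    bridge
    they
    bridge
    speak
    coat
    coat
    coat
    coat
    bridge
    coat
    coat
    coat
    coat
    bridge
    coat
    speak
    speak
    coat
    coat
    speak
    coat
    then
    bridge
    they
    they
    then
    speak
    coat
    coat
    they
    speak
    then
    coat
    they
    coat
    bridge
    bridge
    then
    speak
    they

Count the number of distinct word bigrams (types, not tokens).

43 tokens → 42 bigram windows in total.
Repeated bigrams (each contributes count−1 duplicates):
  coat coat: 8
  speak coat: 4
  coat bridge: 3
  bridge coat: 2
  bridge they: 2
  coat speak: 2
  coat they: 2
  speak then: 2
  … (2 more repeated)
19 duplicate windows → 42 − 19 = 23 distinct.

23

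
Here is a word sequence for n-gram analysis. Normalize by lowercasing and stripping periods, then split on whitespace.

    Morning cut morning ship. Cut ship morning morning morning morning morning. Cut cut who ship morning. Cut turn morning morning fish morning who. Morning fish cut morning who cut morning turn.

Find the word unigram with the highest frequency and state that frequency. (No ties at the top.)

"morning", 14 times

Unigram frequencies (highest first):
  morning: 14
  cut: 7
  ship: 3
  who: 3
  turn: 2
  fish: 2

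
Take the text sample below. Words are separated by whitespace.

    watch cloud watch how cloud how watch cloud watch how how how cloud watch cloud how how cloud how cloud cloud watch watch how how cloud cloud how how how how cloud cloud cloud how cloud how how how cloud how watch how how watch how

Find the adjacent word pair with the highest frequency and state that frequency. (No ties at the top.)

Bigram frequencies (highest first):
  how how: 10
  how cloud: 8
  cloud how: 7
  watch how: 5
  cloud watch: 4
  cloud cloud: 4
  … (3 more, each ≤ 3)

"how how", 10 times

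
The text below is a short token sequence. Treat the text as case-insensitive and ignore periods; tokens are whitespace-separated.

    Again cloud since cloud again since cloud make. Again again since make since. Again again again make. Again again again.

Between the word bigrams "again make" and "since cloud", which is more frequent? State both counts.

"since cloud" (2 vs 1)

"again make": 1 occurrence
"since cloud": 2 occurrences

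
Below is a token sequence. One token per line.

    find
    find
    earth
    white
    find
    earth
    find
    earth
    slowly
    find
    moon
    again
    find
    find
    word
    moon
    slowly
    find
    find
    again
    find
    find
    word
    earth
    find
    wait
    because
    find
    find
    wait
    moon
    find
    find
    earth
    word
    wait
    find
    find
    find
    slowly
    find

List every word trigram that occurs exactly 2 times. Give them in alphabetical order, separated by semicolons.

again find find; find find earth; find find word

Trigram counts meeting the condition (exactly 2 times):
  again find find: 2
  find find earth: 2
  find find word: 2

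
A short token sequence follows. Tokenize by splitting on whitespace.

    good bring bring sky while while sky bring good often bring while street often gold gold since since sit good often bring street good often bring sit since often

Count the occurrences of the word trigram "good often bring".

Scanning the 27 overlapping trigram windows for "good often bring":
  position 9–11: good often bring
  position 20–22: good often bring
  position 24–26: good often bring

3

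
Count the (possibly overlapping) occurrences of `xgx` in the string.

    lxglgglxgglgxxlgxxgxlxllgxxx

Sliding a length-3 window over the 28 characters (26 positions):
  position 18–20: xgx

1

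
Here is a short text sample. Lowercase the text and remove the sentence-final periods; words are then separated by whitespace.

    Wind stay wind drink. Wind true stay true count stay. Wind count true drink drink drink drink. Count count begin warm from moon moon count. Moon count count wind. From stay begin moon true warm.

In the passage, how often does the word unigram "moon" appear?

Scanning the 35 tokens for "moon":
  position 23: moon
  position 24: moon
  position 26: moon
  position 33: moon

4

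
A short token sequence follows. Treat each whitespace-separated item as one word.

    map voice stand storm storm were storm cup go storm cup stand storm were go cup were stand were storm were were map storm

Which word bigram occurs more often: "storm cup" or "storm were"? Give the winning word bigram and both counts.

"storm cup": 2 occurrences
"storm were": 3 occurrences

"storm were" (3 vs 2)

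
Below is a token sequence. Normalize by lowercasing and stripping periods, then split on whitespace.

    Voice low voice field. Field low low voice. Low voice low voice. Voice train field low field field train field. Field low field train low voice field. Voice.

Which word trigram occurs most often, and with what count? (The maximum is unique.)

"voice low voice", 3 times

Trigram frequencies (highest first):
  voice low voice: 3
  low voice field: 2
  field field low: 2
  low voice low: 2
  field low field: 2
  voice field field: 1
  … (14 more, each ≤ 1)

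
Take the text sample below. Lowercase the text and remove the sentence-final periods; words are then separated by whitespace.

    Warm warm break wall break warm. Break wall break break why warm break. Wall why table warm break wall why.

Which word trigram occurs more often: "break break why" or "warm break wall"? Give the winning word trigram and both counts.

"warm break wall" (4 vs 1)

"break break why": 1 occurrence
"warm break wall": 4 occurrences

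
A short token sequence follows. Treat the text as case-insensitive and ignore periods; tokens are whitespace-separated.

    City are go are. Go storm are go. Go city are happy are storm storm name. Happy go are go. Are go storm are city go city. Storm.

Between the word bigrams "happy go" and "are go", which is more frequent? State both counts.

"happy go": 1 occurrence
"are go": 5 occurrences

"are go" (5 vs 1)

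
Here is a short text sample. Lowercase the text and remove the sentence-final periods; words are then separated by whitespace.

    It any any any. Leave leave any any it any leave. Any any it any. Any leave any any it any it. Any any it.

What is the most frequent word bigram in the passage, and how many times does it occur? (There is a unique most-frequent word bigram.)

"any any", 7 times

Bigram frequencies (highest first):
  any any: 7
  it any: 5
  any it: 5
  any leave: 3
  leave any: 3
  leave leave: 1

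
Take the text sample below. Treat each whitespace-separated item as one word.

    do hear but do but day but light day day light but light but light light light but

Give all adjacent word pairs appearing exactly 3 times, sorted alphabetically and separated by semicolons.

Bigram counts meeting the condition (exactly 3 times):
  but light: 3
  light but: 3

but light; light but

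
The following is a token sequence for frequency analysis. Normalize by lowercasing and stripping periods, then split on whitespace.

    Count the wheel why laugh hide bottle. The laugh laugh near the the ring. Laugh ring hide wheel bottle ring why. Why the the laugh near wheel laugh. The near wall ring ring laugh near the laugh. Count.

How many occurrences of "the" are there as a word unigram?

8

Scanning the 38 tokens for "the":
  position 2: the
  position 8: the
  position 12: the
  position 13: the
  position 23: the
  position 24: the
  position 29: the
  position 36: the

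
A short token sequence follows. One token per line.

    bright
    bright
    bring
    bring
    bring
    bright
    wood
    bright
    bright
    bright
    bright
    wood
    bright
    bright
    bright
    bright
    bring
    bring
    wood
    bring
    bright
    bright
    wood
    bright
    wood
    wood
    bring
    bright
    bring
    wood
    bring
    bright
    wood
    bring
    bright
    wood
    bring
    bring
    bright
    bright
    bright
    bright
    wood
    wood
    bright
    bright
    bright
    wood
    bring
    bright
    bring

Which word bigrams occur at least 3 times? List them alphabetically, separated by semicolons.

bright bright; bright bring; bright wood; bring bright; bring bring; wood bright; wood bring

Bigram counts meeting the condition (at least 3 times):
  bright bright: 13
  bright bring: 4
  bright wood: 8
  bring bright: 7
  bring bring: 4
  wood bright: 4
  wood bring: 6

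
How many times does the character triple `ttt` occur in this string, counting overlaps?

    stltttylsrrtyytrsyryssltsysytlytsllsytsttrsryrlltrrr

1

Sliding a length-3 window over the 52 characters (50 positions):
  position 4–6: ttt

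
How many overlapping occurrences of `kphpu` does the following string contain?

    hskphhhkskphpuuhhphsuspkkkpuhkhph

1

Sliding a length-5 window over the 33 characters (29 positions):
  position 10–14: kphpu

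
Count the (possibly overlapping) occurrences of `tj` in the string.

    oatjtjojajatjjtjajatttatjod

5

Sliding a length-2 window over the 27 characters (26 positions):
  position 3–4: tj
  position 5–6: tj
  position 12–13: tj
  position 15–16: tj
  position 24–25: tj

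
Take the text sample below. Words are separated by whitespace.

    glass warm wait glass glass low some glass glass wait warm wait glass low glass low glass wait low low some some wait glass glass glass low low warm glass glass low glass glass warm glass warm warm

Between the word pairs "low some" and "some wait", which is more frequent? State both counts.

"low some" (2 vs 1)

"low some": 2 occurrences
"some wait": 1 occurrence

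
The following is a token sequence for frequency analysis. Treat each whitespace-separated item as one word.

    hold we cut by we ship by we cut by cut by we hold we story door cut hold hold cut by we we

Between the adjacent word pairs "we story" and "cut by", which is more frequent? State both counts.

"we story": 1 occurrence
"cut by": 4 occurrences

"cut by" (4 vs 1)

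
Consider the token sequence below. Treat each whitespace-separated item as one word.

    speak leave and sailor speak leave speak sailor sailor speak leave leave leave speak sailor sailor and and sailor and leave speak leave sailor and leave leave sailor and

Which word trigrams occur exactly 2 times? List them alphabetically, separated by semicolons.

Trigram counts meeting the condition (exactly 2 times):
  leave sailor and: 2
  leave speak sailor: 2
  sailor and leave: 2
  sailor speak leave: 2
  speak sailor sailor: 2

leave sailor and; leave speak sailor; sailor and leave; sailor speak leave; speak sailor sailor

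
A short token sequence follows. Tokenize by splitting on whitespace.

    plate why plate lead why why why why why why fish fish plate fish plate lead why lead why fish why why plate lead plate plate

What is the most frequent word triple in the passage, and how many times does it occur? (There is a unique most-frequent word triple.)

"why why why", 4 times

Trigram frequencies (highest first):
  why why why: 4
  why plate lead: 2
  plate lead why: 2
  plate why plate: 1
  lead why why: 1
  why why fish: 1
  … (13 more, each ≤ 1)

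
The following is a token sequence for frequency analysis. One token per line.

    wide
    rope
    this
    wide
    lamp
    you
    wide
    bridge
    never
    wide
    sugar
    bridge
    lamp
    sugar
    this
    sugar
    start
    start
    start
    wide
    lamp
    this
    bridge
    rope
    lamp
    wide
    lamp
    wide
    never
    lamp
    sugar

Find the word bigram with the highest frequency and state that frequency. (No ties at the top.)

Bigram frequencies (highest first):
  wide lamp: 3
  lamp sugar: 2
  start start: 2
  lamp wide: 2
  wide rope: 1
  rope this: 1
  … (19 more, each ≤ 1)

"wide lamp", 3 times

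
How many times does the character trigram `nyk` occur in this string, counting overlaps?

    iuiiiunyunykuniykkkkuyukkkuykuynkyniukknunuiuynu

1

Sliding a length-3 window over the 48 characters (46 positions):
  position 10–12: nyk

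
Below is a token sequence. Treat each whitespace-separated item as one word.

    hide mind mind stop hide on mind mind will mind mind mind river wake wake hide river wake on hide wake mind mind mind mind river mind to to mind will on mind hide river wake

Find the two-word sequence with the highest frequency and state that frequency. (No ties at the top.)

"mind mind", 7 times

Bigram frequencies (highest first):
  mind mind: 7
  river wake: 3
  on mind: 2
  mind will: 2
  mind river: 2
  hide river: 2
  … (17 more, each ≤ 1)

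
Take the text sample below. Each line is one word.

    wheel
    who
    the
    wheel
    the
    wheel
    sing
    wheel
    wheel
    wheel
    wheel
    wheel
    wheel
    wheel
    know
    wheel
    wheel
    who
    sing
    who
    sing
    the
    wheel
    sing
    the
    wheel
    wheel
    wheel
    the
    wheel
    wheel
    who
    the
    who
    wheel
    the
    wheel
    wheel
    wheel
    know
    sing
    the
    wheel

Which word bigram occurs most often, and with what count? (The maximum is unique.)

"wheel wheel", 12 times

Bigram frequencies (highest first):
  wheel wheel: 12
  the wheel: 7
  wheel who: 3
  wheel the: 3
  sing the: 3
  who the: 2
  … (9 more, each ≤ 2)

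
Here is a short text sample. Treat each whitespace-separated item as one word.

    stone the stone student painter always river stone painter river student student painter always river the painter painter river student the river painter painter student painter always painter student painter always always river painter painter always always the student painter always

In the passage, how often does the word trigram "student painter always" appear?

Scanning the 39 overlapping trigram windows for "student painter always":
  position 4–6: student painter always
  position 12–14: student painter always
  position 25–27: student painter always
  position 29–31: student painter always
  position 39–41: student painter always

5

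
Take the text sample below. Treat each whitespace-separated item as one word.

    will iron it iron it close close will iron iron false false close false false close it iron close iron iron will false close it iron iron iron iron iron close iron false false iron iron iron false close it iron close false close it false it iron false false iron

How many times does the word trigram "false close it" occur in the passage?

Scanning the 49 overlapping trigram windows for "false close it":
  position 15–17: false close it
  position 23–25: false close it
  position 38–40: false close it
  position 43–45: false close it

4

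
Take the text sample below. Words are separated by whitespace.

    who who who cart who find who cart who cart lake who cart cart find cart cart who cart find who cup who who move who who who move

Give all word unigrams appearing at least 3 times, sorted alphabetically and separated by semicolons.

cart; find; who

Unigram counts meeting the condition (at least 3 times):
  cart: 8
  find: 3
  who: 14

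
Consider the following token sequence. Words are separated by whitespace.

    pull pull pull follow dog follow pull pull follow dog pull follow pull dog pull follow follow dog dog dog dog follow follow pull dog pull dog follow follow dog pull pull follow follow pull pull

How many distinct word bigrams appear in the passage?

36 tokens → 35 bigram windows in total.
Repeated bigrams (each contributes count−1 duplicates):
  pull follow: 5
  pull pull: 5
  dog pull: 4
  follow dog: 4
  follow follow: 4
  follow pull: 4
  dog dog: 3
  dog follow: 3
  … (1 more repeated)
26 duplicate windows → 35 − 26 = 9 distinct.

9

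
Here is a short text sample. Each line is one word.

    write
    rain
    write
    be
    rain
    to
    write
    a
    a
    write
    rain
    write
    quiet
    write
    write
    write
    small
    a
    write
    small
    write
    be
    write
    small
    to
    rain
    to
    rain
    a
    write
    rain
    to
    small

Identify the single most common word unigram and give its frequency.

Unigram frequencies (highest first):
  write: 12
  rain: 6
  to: 4
  a: 4
  small: 4
  be: 2
  … (1 more, each ≤ 1)

"write", 12 times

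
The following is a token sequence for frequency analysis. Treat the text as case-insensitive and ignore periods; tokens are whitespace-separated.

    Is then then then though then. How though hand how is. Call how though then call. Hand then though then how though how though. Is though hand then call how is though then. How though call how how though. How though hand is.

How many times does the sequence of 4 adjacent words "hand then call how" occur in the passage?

1

Scanning the 40 overlapping 4-gram windows for "hand then call how":
  position 27–30: hand then call how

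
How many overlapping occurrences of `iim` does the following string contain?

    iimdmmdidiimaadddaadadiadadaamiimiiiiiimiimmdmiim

6

Sliding a length-3 window over the 49 characters (47 positions):
  position 1–3: iim
  position 10–12: iim
  position 31–33: iim
  position 38–40: iim
  position 41–43: iim
  position 47–49: iim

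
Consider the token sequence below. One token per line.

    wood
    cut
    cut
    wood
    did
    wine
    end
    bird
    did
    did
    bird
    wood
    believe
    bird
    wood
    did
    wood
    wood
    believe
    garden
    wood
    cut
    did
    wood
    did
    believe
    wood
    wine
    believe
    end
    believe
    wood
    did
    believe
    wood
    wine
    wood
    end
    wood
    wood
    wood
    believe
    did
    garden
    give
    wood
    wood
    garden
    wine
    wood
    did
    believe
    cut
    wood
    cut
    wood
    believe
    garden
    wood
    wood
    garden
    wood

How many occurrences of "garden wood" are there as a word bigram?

Scanning the 61 overlapping bigram windows for "garden wood":
  position 20–21: garden wood
  position 58–59: garden wood
  position 61–62: garden wood

3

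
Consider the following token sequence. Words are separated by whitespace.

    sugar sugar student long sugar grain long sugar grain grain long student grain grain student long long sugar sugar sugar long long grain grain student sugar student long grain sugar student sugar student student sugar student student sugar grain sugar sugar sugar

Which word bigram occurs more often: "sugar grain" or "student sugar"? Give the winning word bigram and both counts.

"sugar grain": 3 occurrences
"student sugar": 4 occurrences

"student sugar" (4 vs 3)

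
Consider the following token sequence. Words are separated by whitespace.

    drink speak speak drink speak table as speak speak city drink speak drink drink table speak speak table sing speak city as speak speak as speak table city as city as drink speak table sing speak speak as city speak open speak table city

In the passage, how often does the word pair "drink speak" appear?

4

Scanning the 43 overlapping bigram windows for "drink speak":
  position 1–2: drink speak
  position 4–5: drink speak
  position 11–12: drink speak
  position 32–33: drink speak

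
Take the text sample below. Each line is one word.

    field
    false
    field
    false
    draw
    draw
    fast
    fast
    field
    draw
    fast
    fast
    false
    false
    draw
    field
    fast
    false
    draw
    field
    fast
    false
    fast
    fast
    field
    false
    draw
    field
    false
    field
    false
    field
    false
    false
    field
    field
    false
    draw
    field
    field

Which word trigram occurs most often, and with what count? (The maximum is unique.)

Trigram frequencies (highest first):
  false draw field: 4
  field false field: 3
  false field false: 3
  field false draw: 3
  draw fast fast: 2
  fast fast field: 2
  … (19 more, each ≤ 2)

"false draw field", 4 times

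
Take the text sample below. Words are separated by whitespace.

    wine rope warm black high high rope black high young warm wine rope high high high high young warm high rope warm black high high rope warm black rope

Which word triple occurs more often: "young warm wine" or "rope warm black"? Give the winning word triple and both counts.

"rope warm black" (3 vs 1)

"young warm wine": 1 occurrence
"rope warm black": 3 occurrences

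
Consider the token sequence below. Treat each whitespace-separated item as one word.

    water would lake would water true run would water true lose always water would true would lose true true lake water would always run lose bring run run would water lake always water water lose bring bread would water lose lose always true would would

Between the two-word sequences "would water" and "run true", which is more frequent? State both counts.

"would water" (4 vs 0)

"would water": 4 occurrences
"run true": 0 occurrences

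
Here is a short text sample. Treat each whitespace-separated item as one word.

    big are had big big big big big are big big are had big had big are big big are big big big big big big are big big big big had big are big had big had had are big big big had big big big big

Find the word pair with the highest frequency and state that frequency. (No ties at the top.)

Bigram frequencies (highest first):
  big big: 19
  big are: 7
  had big: 6
  are big: 6
  big had: 5
  are had: 2
  … (2 more, each ≤ 1)

"big big", 19 times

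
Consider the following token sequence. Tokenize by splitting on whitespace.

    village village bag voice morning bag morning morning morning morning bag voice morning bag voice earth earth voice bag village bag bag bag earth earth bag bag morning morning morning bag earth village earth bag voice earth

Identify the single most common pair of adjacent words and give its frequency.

Bigram frequencies (highest first):
  morning morning: 5
  bag voice: 4
  morning bag: 4
  bag bag: 3
  village bag: 2
  voice morning: 2
  … (11 more, each ≤ 2)

"morning morning", 5 times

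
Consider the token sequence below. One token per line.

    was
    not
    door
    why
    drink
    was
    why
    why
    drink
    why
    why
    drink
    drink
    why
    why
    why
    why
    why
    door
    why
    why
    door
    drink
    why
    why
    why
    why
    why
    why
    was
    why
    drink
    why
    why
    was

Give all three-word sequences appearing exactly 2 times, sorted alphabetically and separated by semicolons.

why drink why; why why door; why why drink; why why was

Trigram counts meeting the condition (exactly 2 times):
  why drink why: 2
  why why door: 2
  why why drink: 2
  why why was: 2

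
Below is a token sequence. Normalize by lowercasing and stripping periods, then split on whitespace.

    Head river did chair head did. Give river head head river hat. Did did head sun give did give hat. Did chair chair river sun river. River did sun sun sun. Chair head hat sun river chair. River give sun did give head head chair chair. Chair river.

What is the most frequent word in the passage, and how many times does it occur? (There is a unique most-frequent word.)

"river", 9 times

Unigram frequencies (highest first):
  river: 9
  head: 8
  did: 8
  chair: 8
  sun: 7
  give: 5
  … (1 more, each ≤ 3)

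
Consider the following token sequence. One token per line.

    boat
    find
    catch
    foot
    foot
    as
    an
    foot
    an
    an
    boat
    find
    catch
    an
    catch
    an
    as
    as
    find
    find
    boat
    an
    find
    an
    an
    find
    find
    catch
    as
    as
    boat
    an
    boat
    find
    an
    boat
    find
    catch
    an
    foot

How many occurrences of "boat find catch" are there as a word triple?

Scanning the 38 overlapping trigram windows for "boat find catch":
  position 1–3: boat find catch
  position 11–13: boat find catch
  position 36–38: boat find catch

3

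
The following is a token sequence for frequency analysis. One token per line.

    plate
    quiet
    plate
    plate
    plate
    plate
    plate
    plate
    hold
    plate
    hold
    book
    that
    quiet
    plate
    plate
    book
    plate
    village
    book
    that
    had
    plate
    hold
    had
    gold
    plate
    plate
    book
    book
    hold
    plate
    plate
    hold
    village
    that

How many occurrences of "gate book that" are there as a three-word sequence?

Scanning the 34 overlapping trigram windows for "gate book that":
  (none found)

0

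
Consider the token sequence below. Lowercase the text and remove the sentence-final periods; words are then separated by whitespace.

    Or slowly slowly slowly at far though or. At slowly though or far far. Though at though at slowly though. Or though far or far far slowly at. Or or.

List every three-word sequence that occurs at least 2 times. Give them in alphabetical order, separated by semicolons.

Trigram counts meeting the condition (at least 2 times):
  at slowly though: 2
  or far far: 2
  slowly though or: 2

at slowly though; or far far; slowly though or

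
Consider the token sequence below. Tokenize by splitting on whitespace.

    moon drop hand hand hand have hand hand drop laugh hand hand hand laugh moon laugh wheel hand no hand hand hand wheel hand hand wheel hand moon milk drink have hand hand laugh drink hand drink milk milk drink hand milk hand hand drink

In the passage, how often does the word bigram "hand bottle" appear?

Scanning the 44 overlapping bigram windows for "hand bottle":
  (none found)

0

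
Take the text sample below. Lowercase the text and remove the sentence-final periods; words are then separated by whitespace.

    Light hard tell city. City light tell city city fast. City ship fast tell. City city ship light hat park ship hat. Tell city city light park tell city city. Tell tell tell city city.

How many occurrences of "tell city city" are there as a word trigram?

Scanning the 33 overlapping trigram windows for "tell city city":
  position 3–5: tell city city
  position 7–9: tell city city
  position 14–16: tell city city
  position 23–25: tell city city
  position 28–30: tell city city
  position 33–35: tell city city

6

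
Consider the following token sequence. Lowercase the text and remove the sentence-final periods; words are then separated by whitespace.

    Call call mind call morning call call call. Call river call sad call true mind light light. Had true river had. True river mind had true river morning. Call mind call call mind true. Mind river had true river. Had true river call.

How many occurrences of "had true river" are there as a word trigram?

5

Scanning the 41 overlapping trigram windows for "had true river":
  position 18–20: had true river
  position 21–23: had true river
  position 25–27: had true river
  position 37–39: had true river
  position 40–42: had true river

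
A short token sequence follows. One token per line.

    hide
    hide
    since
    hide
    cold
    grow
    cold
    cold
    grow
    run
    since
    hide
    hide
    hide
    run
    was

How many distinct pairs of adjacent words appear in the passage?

11

16 tokens → 15 bigram windows in total.
Repeated bigrams (each contributes count−1 duplicates):
  hide hide: 3
  cold grow: 2
  since hide: 2
4 duplicate windows → 15 − 4 = 11 distinct.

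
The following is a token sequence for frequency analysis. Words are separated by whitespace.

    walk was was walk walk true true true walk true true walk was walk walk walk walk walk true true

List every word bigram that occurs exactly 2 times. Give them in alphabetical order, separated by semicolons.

Bigram counts meeting the condition (exactly 2 times):
  true walk: 2
  walk was: 2
  was walk: 2

true walk; walk was; was walk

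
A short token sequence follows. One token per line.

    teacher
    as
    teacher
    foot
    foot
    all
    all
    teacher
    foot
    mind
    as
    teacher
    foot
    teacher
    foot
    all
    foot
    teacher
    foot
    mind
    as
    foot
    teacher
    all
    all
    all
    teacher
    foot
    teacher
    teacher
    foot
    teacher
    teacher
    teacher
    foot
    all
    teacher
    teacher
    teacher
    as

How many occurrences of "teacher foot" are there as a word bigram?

Scanning the 39 overlapping bigram windows for "teacher foot":
  position 3–4: teacher foot
  position 8–9: teacher foot
  position 12–13: teacher foot
  position 14–15: teacher foot
  position 18–19: teacher foot
  position 27–28: teacher foot
  position 30–31: teacher foot
  position 34–35: teacher foot

8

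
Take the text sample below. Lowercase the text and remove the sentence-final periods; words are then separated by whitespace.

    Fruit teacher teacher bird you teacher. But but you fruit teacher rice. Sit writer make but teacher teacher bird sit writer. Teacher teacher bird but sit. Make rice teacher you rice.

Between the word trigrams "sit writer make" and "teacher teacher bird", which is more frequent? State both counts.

"teacher teacher bird" (3 vs 1)

"sit writer make": 1 occurrence
"teacher teacher bird": 3 occurrences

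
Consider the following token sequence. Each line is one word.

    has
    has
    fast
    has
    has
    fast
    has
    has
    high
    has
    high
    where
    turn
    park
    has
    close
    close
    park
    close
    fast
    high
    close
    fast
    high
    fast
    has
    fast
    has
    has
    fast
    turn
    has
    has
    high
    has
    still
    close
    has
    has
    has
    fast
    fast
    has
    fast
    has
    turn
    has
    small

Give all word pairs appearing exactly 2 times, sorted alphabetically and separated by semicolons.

close fast; fast high; high has; turn has

Bigram counts meeting the condition (exactly 2 times):
  close fast: 2
  fast high: 2
  high has: 2
  turn has: 2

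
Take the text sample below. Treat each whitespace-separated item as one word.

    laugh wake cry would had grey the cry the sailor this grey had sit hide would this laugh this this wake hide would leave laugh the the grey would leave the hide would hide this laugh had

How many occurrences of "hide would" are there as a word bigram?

Scanning the 36 overlapping bigram windows for "hide would":
  position 15–16: hide would
  position 22–23: hide would
  position 32–33: hide would

3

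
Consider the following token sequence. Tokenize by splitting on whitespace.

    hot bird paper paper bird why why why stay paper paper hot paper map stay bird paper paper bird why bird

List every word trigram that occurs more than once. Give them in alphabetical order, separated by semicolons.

bird paper paper; paper bird why; paper paper bird

Trigram counts meeting the condition (more than once):
  bird paper paper: 2
  paper bird why: 2
  paper paper bird: 2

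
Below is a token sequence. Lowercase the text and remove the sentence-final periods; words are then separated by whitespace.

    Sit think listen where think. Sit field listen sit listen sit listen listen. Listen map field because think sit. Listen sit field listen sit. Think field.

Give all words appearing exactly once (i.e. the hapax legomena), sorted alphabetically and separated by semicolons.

because; map; where

Unigram counts meeting the condition (exactly once (i.e. the hapax legomena)):
  because: 1
  map: 1
  where: 1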